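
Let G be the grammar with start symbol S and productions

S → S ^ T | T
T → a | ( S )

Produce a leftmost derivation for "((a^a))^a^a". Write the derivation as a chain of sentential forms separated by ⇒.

S ⇒ S^T ⇒ S^T^T ⇒ T^T^T ⇒ (S)^T^T ⇒ (T)^T^T ⇒ ((S))^T^T ⇒ ((S^T))^T^T ⇒ ((T^T))^T^T ⇒ ((a^T))^T^T ⇒ ((a^a))^T^T ⇒ ((a^a))^a^T ⇒ ((a^a))^a^a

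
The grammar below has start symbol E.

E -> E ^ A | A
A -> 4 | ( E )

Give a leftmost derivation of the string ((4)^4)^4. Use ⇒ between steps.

E⇒E^A⇒A^A⇒(E)^A⇒(E^A)^A⇒(A^A)^A⇒((E)^A)^A⇒((A)^A)^A⇒((4)^A)^A⇒((4)^4)^A⇒((4)^4)^4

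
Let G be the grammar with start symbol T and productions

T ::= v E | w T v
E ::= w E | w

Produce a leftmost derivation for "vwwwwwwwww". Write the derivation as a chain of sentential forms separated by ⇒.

T⇒vE⇒vwE⇒vwwE⇒vwwwE⇒vwwwwE⇒vwwwwwE⇒vwwwwwwE⇒vwwwwwwwE⇒vwwwwwwwwE⇒vwwwwwwwww

T ⇒ vE   [T ::= v E]
vE ⇒ vwE   [E ::= w E]
vwE ⇒ vwwE   [E ::= w E]
vwwE ⇒ vwwwE   [E ::= w E]
vwwwE ⇒ vwwwwE   [E ::= w E]
vwwwwE ⇒ vwwwwwE   [E ::= w E]
vwwwwwE ⇒ vwwwwwwE   [E ::= w E]
vwwwwwwE ⇒ vwwwwwwwE   [E ::= w E]
vwwwwwwwE ⇒ vwwwwwwwwE   [E ::= w E]
vwwwwwwwwE ⇒ vwwwwwwwww   [E ::= w]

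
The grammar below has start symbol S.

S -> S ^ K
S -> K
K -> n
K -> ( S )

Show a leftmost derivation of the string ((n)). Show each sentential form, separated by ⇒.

S⇒K⇒(S)⇒(K)⇒((S))⇒((K))⇒((n))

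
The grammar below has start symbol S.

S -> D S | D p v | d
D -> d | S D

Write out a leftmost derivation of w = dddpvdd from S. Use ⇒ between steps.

S⇒DS⇒SDS⇒DpvDS⇒SDpvDS⇒dDpvDS⇒dSDpvDS⇒ddDpvDS⇒dddpvDS⇒dddpvdS⇒dddpvdd

S ⇒ DS   [S -> D S]
DS ⇒ SDS   [D -> S D]
SDS ⇒ DpvDS   [S -> D p v]
DpvDS ⇒ SDpvDS   [D -> S D]
SDpvDS ⇒ dDpvDS   [S -> d]
dDpvDS ⇒ dSDpvDS   [D -> S D]
dSDpvDS ⇒ ddDpvDS   [S -> d]
ddDpvDS ⇒ dddpvDS   [D -> d]
dddpvDS ⇒ dddpvdS   [D -> d]
dddpvdS ⇒ dddpvdd   [S -> d]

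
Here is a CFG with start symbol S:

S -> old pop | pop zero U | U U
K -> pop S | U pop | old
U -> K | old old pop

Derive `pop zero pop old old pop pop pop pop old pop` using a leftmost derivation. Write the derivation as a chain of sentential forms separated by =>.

S => pop zero U => pop zero K => pop zero pop S => pop zero pop U U => pop zero pop K U => pop zero pop U pop U => pop zero pop K pop U => pop zero pop U pop pop U => pop zero pop old old pop pop pop U => pop zero pop old old pop pop pop K => pop zero pop old old pop pop pop pop S => pop zero pop old old pop pop pop pop old pop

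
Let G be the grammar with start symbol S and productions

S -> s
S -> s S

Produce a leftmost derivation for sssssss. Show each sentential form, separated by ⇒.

S ⇒ sS   [S -> s S]
sS ⇒ ssS   [S -> s S]
ssS ⇒ sssS   [S -> s S]
sssS ⇒ ssssS   [S -> s S]
ssssS ⇒ sssssS   [S -> s S]
sssssS ⇒ ssssssS   [S -> s S]
ssssssS ⇒ sssssss   [S -> s]

S⇒sS⇒ssS⇒sssS⇒ssssS⇒sssssS⇒ssssssS⇒sssssss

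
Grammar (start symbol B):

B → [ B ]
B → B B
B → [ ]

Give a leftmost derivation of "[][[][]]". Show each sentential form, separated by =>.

B => BB   [B → B B]
BB => []B   [B → [ ]]
[]B => [][B]   [B → [ B ]]
[][B] => [][BB]   [B → B B]
[][BB] => [][[]B]   [B → [ ]]
[][[]B] => [][[][]]   [B → [ ]]

B => BB => []B => [][B] => [][BB] => [][[]B] => [][[][]]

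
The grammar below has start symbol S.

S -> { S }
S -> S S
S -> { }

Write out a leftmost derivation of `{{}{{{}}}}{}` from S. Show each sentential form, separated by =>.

S => SS => {S}S => {SS}S => {{}S}S => {{}{S}}S => {{}{{S}}}S => {{}{{{}}}}S => {{}{{{}}}}{}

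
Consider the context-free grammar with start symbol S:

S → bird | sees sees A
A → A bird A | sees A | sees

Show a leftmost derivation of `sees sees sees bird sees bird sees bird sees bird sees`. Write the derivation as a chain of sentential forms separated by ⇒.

S ⇒ sees sees A   [S → sees sees A]
sees sees A ⇒ sees sees A bird A   [A → A bird A]
sees sees A bird A ⇒ sees sees A bird A bird A   [A → A bird A]
sees sees A bird A bird A ⇒ sees sees A bird A bird A bird A   [A → A bird A]
sees sees A bird A bird A bird A ⇒ sees sees A bird A bird A bird A bird A   [A → A bird A]
sees sees A bird A bird A bird A bird A ⇒ sees sees sees bird A bird A bird A bird A   [A → sees]
sees sees sees bird A bird A bird A bird A ⇒ sees sees sees bird sees bird A bird A bird A   [A → sees]
sees sees sees bird sees bird A bird A bird A ⇒ sees sees sees bird sees bird sees bird A bird A   [A → sees]
sees sees sees bird sees bird sees bird A bird A ⇒ sees sees sees bird sees bird sees bird sees bird A   [A → sees]
sees sees sees bird sees bird sees bird sees bird A ⇒ sees sees sees bird sees bird sees bird sees bird sees   [A → sees]

S ⇒ sees sees A ⇒ sees sees A bird A ⇒ sees sees A bird A bird A ⇒ sees sees A bird A bird A bird A ⇒ sees sees A bird A bird A bird A bird A ⇒ sees sees sees bird A bird A bird A bird A ⇒ sees sees sees bird sees bird A bird A bird A ⇒ sees sees sees bird sees bird sees bird A bird A ⇒ sees sees sees bird sees bird sees bird sees bird A ⇒ sees sees sees bird sees bird sees bird sees bird sees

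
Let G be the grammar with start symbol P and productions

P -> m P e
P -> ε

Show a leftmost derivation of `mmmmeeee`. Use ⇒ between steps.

P ⇒ mPe   [P -> m P e]
mPe ⇒ mmPee   [P -> m P e]
mmPee ⇒ mmmPeee   [P -> m P e]
mmmPeee ⇒ mmmmPeeee   [P -> m P e]
mmmmPeeee ⇒ mmmmeeee   [P -> ε]

P ⇒ mPe ⇒ mmPee ⇒ mmmPeee ⇒ mmmmPeeee ⇒ mmmmeeee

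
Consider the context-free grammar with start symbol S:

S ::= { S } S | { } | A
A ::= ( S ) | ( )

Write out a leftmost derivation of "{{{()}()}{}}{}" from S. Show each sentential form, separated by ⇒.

S ⇒ {S}S ⇒ {{S}S}S ⇒ {{{S}S}S}S ⇒ {{{A}S}S}S ⇒ {{{()}S}S}S ⇒ {{{()}A}S}S ⇒ {{{()}()}S}S ⇒ {{{()}()}{}}S ⇒ {{{()}()}{}}{}

S ⇒ {S}S   [S ::= { S } S]
{S}S ⇒ {{S}S}S   [S ::= { S } S]
{{S}S}S ⇒ {{{S}S}S}S   [S ::= { S } S]
{{{S}S}S}S ⇒ {{{A}S}S}S   [S ::= A]
{{{A}S}S}S ⇒ {{{()}S}S}S   [A ::= ( )]
{{{()}S}S}S ⇒ {{{()}A}S}S   [S ::= A]
{{{()}A}S}S ⇒ {{{()}()}S}S   [A ::= ( )]
{{{()}()}S}S ⇒ {{{()}()}{}}S   [S ::= { }]
{{{()}()}{}}S ⇒ {{{()}()}{}}{}   [S ::= { }]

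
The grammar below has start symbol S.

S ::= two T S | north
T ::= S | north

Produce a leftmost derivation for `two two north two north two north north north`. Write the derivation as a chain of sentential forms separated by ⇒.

S ⇒ two T S ⇒ two S S ⇒ two two T S S ⇒ two two north S S ⇒ two two north two T S S ⇒ two two north two S S S ⇒ two two north two north S S ⇒ two two north two north two T S S ⇒ two two north two north two north S S ⇒ two two north two north two north north S ⇒ two two north two north two north north north

S ⇒ two T S   [S ::= two T S]
two T S ⇒ two S S   [T ::= S]
two S S ⇒ two two T S S   [S ::= two T S]
two two T S S ⇒ two two north S S   [T ::= north]
two two north S S ⇒ two two north two T S S   [S ::= two T S]
two two north two T S S ⇒ two two north two S S S   [T ::= S]
two two north two S S S ⇒ two two north two north S S   [S ::= north]
two two north two north S S ⇒ two two north two north two T S S   [S ::= two T S]
two two north two north two T S S ⇒ two two north two north two north S S   [T ::= north]
two two north two north two north S S ⇒ two two north two north two north north S   [S ::= north]
two two north two north two north north S ⇒ two two north two north two north north north   [S ::= north]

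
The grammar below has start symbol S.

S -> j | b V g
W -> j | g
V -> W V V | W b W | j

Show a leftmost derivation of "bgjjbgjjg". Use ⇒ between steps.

S ⇒ bVg   [S -> b V g]
bVg ⇒ bWVVg   [V -> W V V]
bWVVg ⇒ bgVVg   [W -> g]
bgVVg ⇒ bgWVVVg   [V -> W V V]
bgWVVVg ⇒ bgjVVVg   [W -> j]
bgjVVVg ⇒ bgjWbWVVg   [V -> W b W]
bgjWbWVVg ⇒ bgjjbWVVg   [W -> j]
bgjjbWVVg ⇒ bgjjbgVVg   [W -> g]
bgjjbgVVg ⇒ bgjjbgjVg   [V -> j]
bgjjbgjVg ⇒ bgjjbgjjg   [V -> j]

S ⇒ bVg ⇒ bWVVg ⇒ bgVVg ⇒ bgWVVVg ⇒ bgjVVVg ⇒ bgjWbWVVg ⇒ bgjjbWVVg ⇒ bgjjbgVVg ⇒ bgjjbgjVg ⇒ bgjjbgjjg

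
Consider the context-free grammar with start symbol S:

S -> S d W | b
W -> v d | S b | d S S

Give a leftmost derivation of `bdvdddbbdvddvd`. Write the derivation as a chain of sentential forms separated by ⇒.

S ⇒ SdW ⇒ SdWdW ⇒ SdWdWdW ⇒ bdWdWdW ⇒ bdvddWdW ⇒ bdvdddSSdW ⇒ bdvdddbSdW ⇒ bdvdddbSdWdW ⇒ bdvdddbbdWdW ⇒ bdvdddbbdvddW ⇒ bdvdddbbdvddvd

S ⇒ SdW   [S -> S d W]
SdW ⇒ SdWdW   [S -> S d W]
SdWdW ⇒ SdWdWdW   [S -> S d W]
SdWdWdW ⇒ bdWdWdW   [S -> b]
bdWdWdW ⇒ bdvddWdW   [W -> v d]
bdvddWdW ⇒ bdvdddSSdW   [W -> d S S]
bdvdddSSdW ⇒ bdvdddbSdW   [S -> b]
bdvdddbSdW ⇒ bdvdddbSdWdW   [S -> S d W]
bdvdddbSdWdW ⇒ bdvdddbbdWdW   [S -> b]
bdvdddbbdWdW ⇒ bdvdddbbdvddW   [W -> v d]
bdvdddbbdvddW ⇒ bdvdddbbdvddvd   [W -> v d]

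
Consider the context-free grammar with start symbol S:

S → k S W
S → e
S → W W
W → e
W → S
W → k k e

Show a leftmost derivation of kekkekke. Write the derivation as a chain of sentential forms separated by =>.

S => WW => SW => kSWW => keWW => kekkeW => kekkekke

S => WW   [S → W W]
WW => SW   [W → S]
SW => kSWW   [S → k S W]
kSWW => keWW   [S → e]
keWW => kekkeW   [W → k k e]
kekkeW => kekkekke   [W → k k e]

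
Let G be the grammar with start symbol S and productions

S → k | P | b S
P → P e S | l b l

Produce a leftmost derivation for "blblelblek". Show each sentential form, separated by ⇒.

S ⇒ bS ⇒ bP ⇒ bPeS ⇒ bPeSeS ⇒ blbleSeS ⇒ blblePeS ⇒ blblelbleS ⇒ blblelblek

S ⇒ bS   [S → b S]
bS ⇒ bP   [S → P]
bP ⇒ bPeS   [P → P e S]
bPeS ⇒ bPeSeS   [P → P e S]
bPeSeS ⇒ blbleSeS   [P → l b l]
blbleSeS ⇒ blblePeS   [S → P]
blblePeS ⇒ blblelbleS   [P → l b l]
blblelbleS ⇒ blblelblek   [S → k]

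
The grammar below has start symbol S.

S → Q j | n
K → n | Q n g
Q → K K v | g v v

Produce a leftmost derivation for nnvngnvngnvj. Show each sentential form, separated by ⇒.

S ⇒ Qj ⇒ KKvj ⇒ QngKvj ⇒ KKvngKvj ⇒ QngKvngKvj ⇒ KKvngKvngKvj ⇒ nKvngKvngKvj ⇒ nnvngKvngKvj ⇒ nnvngnvngKvj ⇒ nnvngnvngnvj

S ⇒ Qj   [S → Q j]
Qj ⇒ KKvj   [Q → K K v]
KKvj ⇒ QngKvj   [K → Q n g]
QngKvj ⇒ KKvngKvj   [Q → K K v]
KKvngKvj ⇒ QngKvngKvj   [K → Q n g]
QngKvngKvj ⇒ KKvngKvngKvj   [Q → K K v]
KKvngKvngKvj ⇒ nKvngKvngKvj   [K → n]
nKvngKvngKvj ⇒ nnvngKvngKvj   [K → n]
nnvngKvngKvj ⇒ nnvngnvngKvj   [K → n]
nnvngnvngKvj ⇒ nnvngnvngnvj   [K → n]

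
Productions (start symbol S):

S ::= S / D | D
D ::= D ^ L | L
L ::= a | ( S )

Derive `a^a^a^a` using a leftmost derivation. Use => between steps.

S => D   [S ::= D]
D => D^L   [D ::= D ^ L]
D^L => D^L^L   [D ::= D ^ L]
D^L^L => D^L^L^L   [D ::= D ^ L]
D^L^L^L => L^L^L^L   [D ::= L]
L^L^L^L => a^L^L^L   [L ::= a]
a^L^L^L => a^a^L^L   [L ::= a]
a^a^L^L => a^a^a^L   [L ::= a]
a^a^a^L => a^a^a^a   [L ::= a]

S=>D=>D^L=>D^L^L=>D^L^L^L=>L^L^L^L=>a^L^L^L=>a^a^L^L=>a^a^a^L=>a^a^a^a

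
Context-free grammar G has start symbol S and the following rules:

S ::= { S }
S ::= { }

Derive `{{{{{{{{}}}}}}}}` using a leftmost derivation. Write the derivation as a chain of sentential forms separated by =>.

S=>{S}=>{{S}}=>{{{S}}}=>{{{{S}}}}=>{{{{{S}}}}}=>{{{{{{S}}}}}}=>{{{{{{{S}}}}}}}=>{{{{{{{{}}}}}}}}

S => {S}   [S ::= { S }]
{S} => {{S}}   [S ::= { S }]
{{S}} => {{{S}}}   [S ::= { S }]
{{{S}}} => {{{{S}}}}   [S ::= { S }]
{{{{S}}}} => {{{{{S}}}}}   [S ::= { S }]
{{{{{S}}}}} => {{{{{{S}}}}}}   [S ::= { S }]
{{{{{{S}}}}}} => {{{{{{{S}}}}}}}   [S ::= { S }]
{{{{{{{S}}}}}}} => {{{{{{{{}}}}}}}}   [S ::= { }]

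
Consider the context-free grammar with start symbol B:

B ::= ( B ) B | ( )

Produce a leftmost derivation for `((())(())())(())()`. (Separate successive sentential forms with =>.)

B=>(B)B=>((B)B)B=>((())B)B=>((())(B)B)B=>((())(())B)B=>((())(())())B=>((())(())())(B)B=>((())(())())(())B=>((())(())())(())()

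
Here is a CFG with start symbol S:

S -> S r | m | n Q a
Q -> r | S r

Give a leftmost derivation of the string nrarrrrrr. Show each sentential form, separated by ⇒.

S ⇒ Sr ⇒ Srr ⇒ Srrr ⇒ Srrrr ⇒ Srrrrr ⇒ Srrrrrr ⇒ nQarrrrrr ⇒ nrarrrrrr

S ⇒ Sr   [S -> S r]
Sr ⇒ Srr   [S -> S r]
Srr ⇒ Srrr   [S -> S r]
Srrr ⇒ Srrrr   [S -> S r]
Srrrr ⇒ Srrrrr   [S -> S r]
Srrrrr ⇒ Srrrrrr   [S -> S r]
Srrrrrr ⇒ nQarrrrrr   [S -> n Q a]
nQarrrrrr ⇒ nrarrrrrr   [Q -> r]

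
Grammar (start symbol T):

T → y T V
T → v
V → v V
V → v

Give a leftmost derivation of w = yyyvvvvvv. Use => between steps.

T=>yTV=>yyTVV=>yyyTVVV=>yyyvVVV=>yyyvvVVV=>yyyvvvVVV=>yyyvvvvVV=>yyyvvvvvV=>yyyvvvvvv

T => yTV   [T → y T V]
yTV => yyTVV   [T → y T V]
yyTVV => yyyTVVV   [T → y T V]
yyyTVVV => yyyvVVV   [T → v]
yyyvVVV => yyyvvVVV   [V → v V]
yyyvvVVV => yyyvvvVVV   [V → v V]
yyyvvvVVV => yyyvvvvVV   [V → v]
yyyvvvvVV => yyyvvvvvV   [V → v]
yyyvvvvvV => yyyvvvvvv   [V → v]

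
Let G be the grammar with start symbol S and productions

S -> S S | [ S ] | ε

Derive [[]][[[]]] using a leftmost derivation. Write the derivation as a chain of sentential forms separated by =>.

S => SS => SSS => [S]SS => [[S]]SS => [[]]SS => [[]]S => [[]][S] => [[]][[S]] => [[]][[SS]] => [[]][[[S]S]] => [[]][[[]S]] => [[]][[[]]]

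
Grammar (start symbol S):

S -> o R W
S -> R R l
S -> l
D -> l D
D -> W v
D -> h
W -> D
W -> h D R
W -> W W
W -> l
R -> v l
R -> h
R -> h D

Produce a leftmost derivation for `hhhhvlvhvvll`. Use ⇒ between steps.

S ⇒ RRl ⇒ hDRl ⇒ hWvRl ⇒ hhDRvRl ⇒ hhWvRvRl ⇒ hhhDRvRvRl ⇒ hhhhRvRvRl ⇒ hhhhvlvRvRl ⇒ hhhhvlvhvRl ⇒ hhhhvlvhvvll

S ⇒ RRl   [S -> R R l]
RRl ⇒ hDRl   [R -> h D]
hDRl ⇒ hWvRl   [D -> W v]
hWvRl ⇒ hhDRvRl   [W -> h D R]
hhDRvRl ⇒ hhWvRvRl   [D -> W v]
hhWvRvRl ⇒ hhhDRvRvRl   [W -> h D R]
hhhDRvRvRl ⇒ hhhhRvRvRl   [D -> h]
hhhhRvRvRl ⇒ hhhhvlvRvRl   [R -> v l]
hhhhvlvRvRl ⇒ hhhhvlvhvRl   [R -> h]
hhhhvlvhvRl ⇒ hhhhvlvhvvll   [R -> v l]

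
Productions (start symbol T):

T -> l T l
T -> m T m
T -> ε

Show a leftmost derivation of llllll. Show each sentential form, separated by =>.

T => lTl => llTll => lllTlll => llllll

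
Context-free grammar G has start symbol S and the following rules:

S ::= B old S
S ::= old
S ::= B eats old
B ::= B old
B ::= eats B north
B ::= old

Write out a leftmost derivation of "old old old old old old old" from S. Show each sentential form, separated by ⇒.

S ⇒ B old S ⇒ old old S ⇒ old old B old S ⇒ old old old old S ⇒ old old old old B old S ⇒ old old old old old old S ⇒ old old old old old old old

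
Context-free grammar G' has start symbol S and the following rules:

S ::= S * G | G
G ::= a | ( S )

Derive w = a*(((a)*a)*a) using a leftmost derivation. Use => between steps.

S => S*G => G*G => a*G => a*(S) => a*(S*G) => a*(G*G) => a*((S)*G) => a*((S*G)*G) => a*((G*G)*G) => a*(((S)*G)*G) => a*(((G)*G)*G) => a*(((a)*G)*G) => a*(((a)*a)*G) => a*(((a)*a)*a)

S => S*G   [S ::= S * G]
S*G => G*G   [S ::= G]
G*G => a*G   [G ::= a]
a*G => a*(S)   [G ::= ( S )]
a*(S) => a*(S*G)   [S ::= S * G]
a*(S*G) => a*(G*G)   [S ::= G]
a*(G*G) => a*((S)*G)   [G ::= ( S )]
a*((S)*G) => a*((S*G)*G)   [S ::= S * G]
a*((S*G)*G) => a*((G*G)*G)   [S ::= G]
a*((G*G)*G) => a*(((S)*G)*G)   [G ::= ( S )]
a*(((S)*G)*G) => a*(((G)*G)*G)   [S ::= G]
a*(((G)*G)*G) => a*(((a)*G)*G)   [G ::= a]
a*(((a)*G)*G) => a*(((a)*a)*G)   [G ::= a]
a*(((a)*a)*G) => a*(((a)*a)*a)   [G ::= a]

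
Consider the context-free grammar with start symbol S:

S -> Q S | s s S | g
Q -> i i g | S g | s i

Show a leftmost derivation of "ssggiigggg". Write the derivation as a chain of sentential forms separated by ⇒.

S ⇒ QS   [S -> Q S]
QS ⇒ SgS   [Q -> S g]
SgS ⇒ ssSgS   [S -> s s S]
ssSgS ⇒ ssggS   [S -> g]
ssggS ⇒ ssggQS   [S -> Q S]
ssggQS ⇒ ssggSgS   [Q -> S g]
ssggSgS ⇒ ssggQSgS   [S -> Q S]
ssggQSgS ⇒ ssggiigSgS   [Q -> i i g]
ssggiigSgS ⇒ ssggiigggS   [S -> g]
ssggiigggS ⇒ ssggiigggg   [S -> g]

S⇒QS⇒SgS⇒ssSgS⇒ssggS⇒ssggQS⇒ssggSgS⇒ssggQSgS⇒ssggiigSgS⇒ssggiigggS⇒ssggiigggg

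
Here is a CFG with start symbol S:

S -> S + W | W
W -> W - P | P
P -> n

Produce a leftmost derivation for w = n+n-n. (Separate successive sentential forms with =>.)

S => S+W => W+W => P+W => n+W => n+W-P => n+P-P => n+n-P => n+n-n

S => S+W   [S -> S + W]
S+W => W+W   [S -> W]
W+W => P+W   [W -> P]
P+W => n+W   [P -> n]
n+W => n+W-P   [W -> W - P]
n+W-P => n+P-P   [W -> P]
n+P-P => n+n-P   [P -> n]
n+n-P => n+n-n   [P -> n]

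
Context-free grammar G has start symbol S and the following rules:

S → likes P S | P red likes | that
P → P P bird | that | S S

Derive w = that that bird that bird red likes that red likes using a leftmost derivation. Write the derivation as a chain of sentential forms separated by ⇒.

S ⇒ P red likes   [S → P red likes]
P red likes ⇒ S S red likes   [P → S S]
S S red likes ⇒ P red likes S red likes   [S → P red likes]
P red likes S red likes ⇒ P P bird red likes S red likes   [P → P P bird]
P P bird red likes S red likes ⇒ P P bird P bird red likes S red likes   [P → P P bird]
P P bird P bird red likes S red likes ⇒ that P bird P bird red likes S red likes   [P → that]
that P bird P bird red likes S red likes ⇒ that that bird P bird red likes S red likes   [P → that]
that that bird P bird red likes S red likes ⇒ that that bird that bird red likes S red likes   [P → that]
that that bird that bird red likes S red likes ⇒ that that bird that bird red likes that red likes   [S → that]

S ⇒ P red likes ⇒ S S red likes ⇒ P red likes S red likes ⇒ P P bird red likes S red likes ⇒ P P bird P bird red likes S red likes ⇒ that P bird P bird red likes S red likes ⇒ that that bird P bird red likes S red likes ⇒ that that bird that bird red likes S red likes ⇒ that that bird that bird red likes that red likes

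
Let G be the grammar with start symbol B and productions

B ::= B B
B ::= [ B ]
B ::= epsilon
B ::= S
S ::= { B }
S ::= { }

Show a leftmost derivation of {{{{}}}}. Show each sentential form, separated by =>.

B => S => {B} => {S} => {{B}} => {{S}} => {{{B}}} => {{{S}}} => {{{{}}}}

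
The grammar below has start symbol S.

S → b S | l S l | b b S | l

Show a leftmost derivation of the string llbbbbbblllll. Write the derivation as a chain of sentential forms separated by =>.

S => lSl => llSll => llbSll => llbbbSll => llbbbbbSll => llbbbbbbSll => llbbbbbblSlll => llbbbbbblllll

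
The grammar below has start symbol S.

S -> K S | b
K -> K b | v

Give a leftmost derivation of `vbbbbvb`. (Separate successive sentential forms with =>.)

S => KS   [S -> K S]
KS => KbS   [K -> K b]
KbS => KbbS   [K -> K b]
KbbS => KbbbS   [K -> K b]
KbbbS => KbbbbS   [K -> K b]
KbbbbS => vbbbbS   [K -> v]
vbbbbS => vbbbbKS   [S -> K S]
vbbbbKS => vbbbbvS   [K -> v]
vbbbbvS => vbbbbvb   [S -> b]

S => KS => KbS => KbbS => KbbbS => KbbbbS => vbbbbS => vbbbbKS => vbbbbvS => vbbbbvb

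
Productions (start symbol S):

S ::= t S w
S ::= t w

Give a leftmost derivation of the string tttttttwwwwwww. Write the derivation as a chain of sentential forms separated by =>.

S => tSw => ttSww => tttSwww => ttttSwwww => tttttSwwwww => ttttttSwwwwww => tttttttwwwwwww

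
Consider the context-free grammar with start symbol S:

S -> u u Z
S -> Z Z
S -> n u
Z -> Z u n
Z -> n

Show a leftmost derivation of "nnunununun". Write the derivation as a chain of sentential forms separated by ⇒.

S ⇒ ZZ   [S -> Z Z]
ZZ ⇒ nZ   [Z -> n]
nZ ⇒ nZun   [Z -> Z u n]
nZun ⇒ nZunun   [Z -> Z u n]
nZunun ⇒ nZununun   [Z -> Z u n]
nZununun ⇒ nZunununun   [Z -> Z u n]
nZunununun ⇒ nnunununun   [Z -> n]

S ⇒ ZZ ⇒ nZ ⇒ nZun ⇒ nZunun ⇒ nZununun ⇒ nZunununun ⇒ nnunununun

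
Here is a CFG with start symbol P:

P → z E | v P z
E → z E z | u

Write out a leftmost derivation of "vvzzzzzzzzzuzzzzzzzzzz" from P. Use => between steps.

P => vPz => vvPzz => vvzEzz => vvzzEzzz => vvzzzEzzzz => vvzzzzEzzzzz => vvzzzzzEzzzzzz => vvzzzzzzEzzzzzzz => vvzzzzzzzEzzzzzzzz => vvzzzzzzzzEzzzzzzzzz => vvzzzzzzzzzEzzzzzzzzzz => vvzzzzzzzzzuzzzzzzzzzz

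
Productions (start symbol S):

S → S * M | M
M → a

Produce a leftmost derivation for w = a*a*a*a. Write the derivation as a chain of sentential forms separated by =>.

S=>S*M=>S*M*M=>S*M*M*M=>M*M*M*M=>a*M*M*M=>a*a*M*M=>a*a*a*M=>a*a*a*a

S => S*M   [S → S * M]
S*M => S*M*M   [S → S * M]
S*M*M => S*M*M*M   [S → S * M]
S*M*M*M => M*M*M*M   [S → M]
M*M*M*M => a*M*M*M   [M → a]
a*M*M*M => a*a*M*M   [M → a]
a*a*M*M => a*a*a*M   [M → a]
a*a*a*M => a*a*a*a   [M → a]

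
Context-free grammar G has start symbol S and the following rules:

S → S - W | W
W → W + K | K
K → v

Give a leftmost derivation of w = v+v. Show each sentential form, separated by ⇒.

S ⇒ W ⇒ W+K ⇒ K+K ⇒ v+K ⇒ v+v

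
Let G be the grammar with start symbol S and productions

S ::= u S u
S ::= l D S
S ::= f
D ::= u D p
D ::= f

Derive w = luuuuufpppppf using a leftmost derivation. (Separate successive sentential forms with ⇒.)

S ⇒ lDS   [S ::= l D S]
lDS ⇒ luDpS   [D ::= u D p]
luDpS ⇒ luuDppS   [D ::= u D p]
luuDppS ⇒ luuuDpppS   [D ::= u D p]
luuuDpppS ⇒ luuuuDppppS   [D ::= u D p]
luuuuDppppS ⇒ luuuuuDpppppS   [D ::= u D p]
luuuuuDpppppS ⇒ luuuuufpppppS   [D ::= f]
luuuuufpppppS ⇒ luuuuufpppppf   [S ::= f]

S ⇒ lDS ⇒ luDpS ⇒ luuDppS ⇒ luuuDpppS ⇒ luuuuDppppS ⇒ luuuuuDpppppS ⇒ luuuuufpppppS ⇒ luuuuufpppppf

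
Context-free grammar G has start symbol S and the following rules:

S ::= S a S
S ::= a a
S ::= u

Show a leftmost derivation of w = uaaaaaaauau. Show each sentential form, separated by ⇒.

S ⇒ SaS   [S ::= S a S]
SaS ⇒ uaS   [S ::= u]
uaS ⇒ uaSaS   [S ::= S a S]
uaSaS ⇒ uaaaaS   [S ::= a a]
uaaaaS ⇒ uaaaaSaS   [S ::= S a S]
uaaaaSaS ⇒ uaaaaSaSaS   [S ::= S a S]
uaaaaSaSaS ⇒ uaaaaaaaSaS   [S ::= a a]
uaaaaaaaSaS ⇒ uaaaaaaauaS   [S ::= u]
uaaaaaaauaS ⇒ uaaaaaaauau   [S ::= u]

S⇒SaS⇒uaS⇒uaSaS⇒uaaaaS⇒uaaaaSaS⇒uaaaaSaSaS⇒uaaaaaaaSaS⇒uaaaaaaauaS⇒uaaaaaaauau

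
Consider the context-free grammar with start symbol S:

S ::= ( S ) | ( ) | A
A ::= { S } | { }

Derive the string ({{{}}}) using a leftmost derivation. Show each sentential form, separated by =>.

S => (S)   [S ::= ( S )]
(S) => (A)   [S ::= A]
(A) => ({S})   [A ::= { S }]
({S}) => ({A})   [S ::= A]
({A}) => ({{S}})   [A ::= { S }]
({{S}}) => ({{A}})   [S ::= A]
({{A}}) => ({{{}}})   [A ::= { }]

S=>(S)=>(A)=>({S})=>({A})=>({{S}})=>({{A}})=>({{{}}})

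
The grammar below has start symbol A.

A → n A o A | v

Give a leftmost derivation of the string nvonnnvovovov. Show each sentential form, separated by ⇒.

A⇒nAoA⇒nvoA⇒nvonAoA⇒nvonnAoAoA⇒nvonnnAoAoAoA⇒nvonnnvoAoAoA⇒nvonnnvovoAoA⇒nvonnnvovovoA⇒nvonnnvovovov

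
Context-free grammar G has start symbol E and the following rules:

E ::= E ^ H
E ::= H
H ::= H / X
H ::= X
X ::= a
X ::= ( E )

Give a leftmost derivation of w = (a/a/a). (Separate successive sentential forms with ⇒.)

E⇒H⇒X⇒(E)⇒(H)⇒(H/X)⇒(H/X/X)⇒(X/X/X)⇒(a/X/X)⇒(a/a/X)⇒(a/a/a)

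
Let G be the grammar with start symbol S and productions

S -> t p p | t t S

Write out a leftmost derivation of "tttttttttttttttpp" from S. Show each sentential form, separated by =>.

S=>ttS=>ttttS=>ttttttS=>ttttttttS=>ttttttttttS=>ttttttttttttS=>ttttttttttttttS=>tttttttttttttttpp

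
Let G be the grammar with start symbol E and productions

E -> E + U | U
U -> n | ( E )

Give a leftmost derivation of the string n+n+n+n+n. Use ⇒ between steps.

E ⇒ E+U   [E -> E + U]
E+U ⇒ E+U+U   [E -> E + U]
E+U+U ⇒ E+U+U+U   [E -> E + U]
E+U+U+U ⇒ E+U+U+U+U   [E -> E + U]
E+U+U+U+U ⇒ U+U+U+U+U   [E -> U]
U+U+U+U+U ⇒ n+U+U+U+U   [U -> n]
n+U+U+U+U ⇒ n+n+U+U+U   [U -> n]
n+n+U+U+U ⇒ n+n+n+U+U   [U -> n]
n+n+n+U+U ⇒ n+n+n+n+U   [U -> n]
n+n+n+n+U ⇒ n+n+n+n+n   [U -> n]

E ⇒ E+U ⇒ E+U+U ⇒ E+U+U+U ⇒ E+U+U+U+U ⇒ U+U+U+U+U ⇒ n+U+U+U+U ⇒ n+n+U+U+U ⇒ n+n+n+U+U ⇒ n+n+n+n+U ⇒ n+n+n+n+n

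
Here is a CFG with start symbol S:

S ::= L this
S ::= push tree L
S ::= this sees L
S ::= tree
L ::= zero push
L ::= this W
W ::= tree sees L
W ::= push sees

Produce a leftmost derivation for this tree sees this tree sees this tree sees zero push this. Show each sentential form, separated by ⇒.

S ⇒ L this ⇒ this W this ⇒ this tree sees L this ⇒ this tree sees this W this ⇒ this tree sees this tree sees L this ⇒ this tree sees this tree sees this W this ⇒ this tree sees this tree sees this tree sees L this ⇒ this tree sees this tree sees this tree sees zero push this

S ⇒ L this   [S ::= L this]
L this ⇒ this W this   [L ::= this W]
this W this ⇒ this tree sees L this   [W ::= tree sees L]
this tree sees L this ⇒ this tree sees this W this   [L ::= this W]
this tree sees this W this ⇒ this tree sees this tree sees L this   [W ::= tree sees L]
this tree sees this tree sees L this ⇒ this tree sees this tree sees this W this   [L ::= this W]
this tree sees this tree sees this W this ⇒ this tree sees this tree sees this tree sees L this   [W ::= tree sees L]
this tree sees this tree sees this tree sees L this ⇒ this tree sees this tree sees this tree sees zero push this   [L ::= zero push]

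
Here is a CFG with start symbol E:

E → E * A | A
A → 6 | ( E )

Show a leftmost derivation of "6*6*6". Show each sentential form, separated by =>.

E => E*A => E*A*A => A*A*A => 6*A*A => 6*6*A => 6*6*6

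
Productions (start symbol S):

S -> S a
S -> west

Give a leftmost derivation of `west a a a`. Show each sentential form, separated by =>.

S => S a => S a a => S a a a => west a a a

S => S a   [S -> S a]
S a => S a a   [S -> S a]
S a a => S a a a   [S -> S a]
S a a a => west a a a   [S -> west]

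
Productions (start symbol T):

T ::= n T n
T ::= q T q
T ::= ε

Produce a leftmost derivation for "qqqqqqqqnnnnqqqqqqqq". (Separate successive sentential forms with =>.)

T => qTq   [T ::= q T q]
qTq => qqTqq   [T ::= q T q]
qqTqq => qqqTqqq   [T ::= q T q]
qqqTqqq => qqqqTqqqq   [T ::= q T q]
qqqqTqqqq => qqqqqTqqqqq   [T ::= q T q]
qqqqqTqqqqq => qqqqqqTqqqqqq   [T ::= q T q]
qqqqqqTqqqqqq => qqqqqqqTqqqqqqq   [T ::= q T q]
qqqqqqqTqqqqqqq => qqqqqqqqTqqqqqqqq   [T ::= q T q]
qqqqqqqqTqqqqqqqq => qqqqqqqqnTnqqqqqqqq   [T ::= n T n]
qqqqqqqqnTnqqqqqqqq => qqqqqqqqnnTnnqqqqqqqq   [T ::= n T n]
qqqqqqqqnnTnnqqqqqqqq => qqqqqqqqnnnnqqqqqqqq   [T ::= ε]

T=>qTq=>qqTqq=>qqqTqqq=>qqqqTqqqq=>qqqqqTqqqqq=>qqqqqqTqqqqqq=>qqqqqqqTqqqqqqq=>qqqqqqqqTqqqqqqqq=>qqqqqqqqnTnqqqqqqqq=>qqqqqqqqnnTnnqqqqqqqq=>qqqqqqqqnnnnqqqqqqqq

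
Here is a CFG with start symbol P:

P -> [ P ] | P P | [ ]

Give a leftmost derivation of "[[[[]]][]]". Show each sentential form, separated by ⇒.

P ⇒ [P]   [P -> [ P ]]
[P] ⇒ [PP]   [P -> P P]
[PP] ⇒ [[P]P]   [P -> [ P ]]
[[P]P] ⇒ [[[P]]P]   [P -> [ P ]]
[[[P]]P] ⇒ [[[[]]]P]   [P -> [ ]]
[[[[]]]P] ⇒ [[[[]]][]]   [P -> [ ]]

P⇒[P]⇒[PP]⇒[[P]P]⇒[[[P]]P]⇒[[[[]]]P]⇒[[[[]]][]]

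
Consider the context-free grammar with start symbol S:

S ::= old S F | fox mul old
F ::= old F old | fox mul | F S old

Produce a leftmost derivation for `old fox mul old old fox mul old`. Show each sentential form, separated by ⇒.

S ⇒ old S F ⇒ old fox mul old F ⇒ old fox mul old old F old ⇒ old fox mul old old fox mul old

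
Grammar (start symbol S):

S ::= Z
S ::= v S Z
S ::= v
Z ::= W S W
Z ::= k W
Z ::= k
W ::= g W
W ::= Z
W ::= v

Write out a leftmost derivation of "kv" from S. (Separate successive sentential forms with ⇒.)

S⇒Z⇒kW⇒kv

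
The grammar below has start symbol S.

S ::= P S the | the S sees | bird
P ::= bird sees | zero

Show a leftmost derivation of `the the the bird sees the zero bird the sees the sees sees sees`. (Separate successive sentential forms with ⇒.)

S ⇒ the S sees ⇒ the the S sees sees ⇒ the the the S sees sees sees ⇒ the the the P S the sees sees sees ⇒ the the the bird sees S the sees sees sees ⇒ the the the bird sees the S sees the sees sees sees ⇒ the the the bird sees the P S the sees the sees sees sees ⇒ the the the bird sees the zero S the sees the sees sees sees ⇒ the the the bird sees the zero bird the sees the sees sees sees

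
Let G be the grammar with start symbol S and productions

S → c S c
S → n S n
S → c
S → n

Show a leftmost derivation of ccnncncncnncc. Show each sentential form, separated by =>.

S => cSc   [S → c S c]
cSc => ccScc   [S → c S c]
ccScc => ccnSncc   [S → n S n]
ccnSncc => ccnnSnncc   [S → n S n]
ccnnSnncc => ccnncScnncc   [S → c S c]
ccnncScnncc => ccnncnSncnncc   [S → n S n]
ccnncnSncnncc => ccnncncncnncc   [S → c]

S => cSc => ccScc => ccnSncc => ccnnSnncc => ccnncScnncc => ccnncnSncnncc => ccnncncncnncc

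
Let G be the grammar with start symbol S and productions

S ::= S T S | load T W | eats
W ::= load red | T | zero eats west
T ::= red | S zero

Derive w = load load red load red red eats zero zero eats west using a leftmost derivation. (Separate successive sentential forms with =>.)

S => load T W => load S zero W => load S T S zero W => load load T W T S zero W => load load red W T S zero W => load load red load red T S zero W => load load red load red red S zero W => load load red load red red eats zero W => load load red load red red eats zero zero eats west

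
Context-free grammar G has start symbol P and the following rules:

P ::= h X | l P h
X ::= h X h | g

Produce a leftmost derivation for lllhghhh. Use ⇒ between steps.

P⇒lPh⇒llPhh⇒lllPhhh⇒lllhXhhh⇒lllhghhh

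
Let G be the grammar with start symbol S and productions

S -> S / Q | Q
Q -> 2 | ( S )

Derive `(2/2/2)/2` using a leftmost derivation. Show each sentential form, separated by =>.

S=>S/Q=>Q/Q=>(S)/Q=>(S/Q)/Q=>(S/Q/Q)/Q=>(Q/Q/Q)/Q=>(2/Q/Q)/Q=>(2/2/Q)/Q=>(2/2/2)/Q=>(2/2/2)/2

S => S/Q   [S -> S / Q]
S/Q => Q/Q   [S -> Q]
Q/Q => (S)/Q   [Q -> ( S )]
(S)/Q => (S/Q)/Q   [S -> S / Q]
(S/Q)/Q => (S/Q/Q)/Q   [S -> S / Q]
(S/Q/Q)/Q => (Q/Q/Q)/Q   [S -> Q]
(Q/Q/Q)/Q => (2/Q/Q)/Q   [Q -> 2]
(2/Q/Q)/Q => (2/2/Q)/Q   [Q -> 2]
(2/2/Q)/Q => (2/2/2)/Q   [Q -> 2]
(2/2/2)/Q => (2/2/2)/2   [Q -> 2]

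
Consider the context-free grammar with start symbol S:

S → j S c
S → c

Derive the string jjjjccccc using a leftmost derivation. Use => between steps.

S => jSc => jjScc => jjjSccc => jjjjScccc => jjjjccccc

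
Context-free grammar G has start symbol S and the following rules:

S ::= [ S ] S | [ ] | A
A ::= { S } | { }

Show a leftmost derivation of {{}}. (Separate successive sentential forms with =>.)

S => A => {S} => {A} => {{}}

S => A   [S ::= A]
A => {S}   [A ::= { S }]
{S} => {A}   [S ::= A]
{A} => {{}}   [A ::= { }]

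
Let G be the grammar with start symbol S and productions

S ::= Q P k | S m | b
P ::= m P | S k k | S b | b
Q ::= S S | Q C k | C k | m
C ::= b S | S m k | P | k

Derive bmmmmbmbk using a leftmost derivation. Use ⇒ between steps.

S ⇒ QPk ⇒ SSPk ⇒ SmSPk ⇒ SmmSPk ⇒ SmmmSPk ⇒ SmmmmSPk ⇒ bmmmmSPk ⇒ bmmmmSmPk ⇒ bmmmmbmPk ⇒ bmmmmbmbk

S ⇒ QPk   [S ::= Q P k]
QPk ⇒ SSPk   [Q ::= S S]
SSPk ⇒ SmSPk   [S ::= S m]
SmSPk ⇒ SmmSPk   [S ::= S m]
SmmSPk ⇒ SmmmSPk   [S ::= S m]
SmmmSPk ⇒ SmmmmSPk   [S ::= S m]
SmmmmSPk ⇒ bmmmmSPk   [S ::= b]
bmmmmSPk ⇒ bmmmmSmPk   [S ::= S m]
bmmmmSmPk ⇒ bmmmmbmPk   [S ::= b]
bmmmmbmPk ⇒ bmmmmbmbk   [P ::= b]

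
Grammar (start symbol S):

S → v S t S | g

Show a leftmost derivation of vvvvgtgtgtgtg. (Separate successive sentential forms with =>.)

S => vStS   [S → v S t S]
vStS => vvStStS   [S → v S t S]
vvStStS => vvvStStStS   [S → v S t S]
vvvStStStS => vvvvStStStStS   [S → v S t S]
vvvvStStStStS => vvvvgtStStStS   [S → g]
vvvvgtStStStS => vvvvgtgtStStS   [S → g]
vvvvgtgtStStS => vvvvgtgtgtStS   [S → g]
vvvvgtgtgtStS => vvvvgtgtgtgtS   [S → g]
vvvvgtgtgtgtS => vvvvgtgtgtgtg   [S → g]

S => vStS => vvStStS => vvvStStStS => vvvvStStStStS => vvvvgtStStStS => vvvvgtgtStStS => vvvvgtgtgtStS => vvvvgtgtgtgtS => vvvvgtgtgtgtg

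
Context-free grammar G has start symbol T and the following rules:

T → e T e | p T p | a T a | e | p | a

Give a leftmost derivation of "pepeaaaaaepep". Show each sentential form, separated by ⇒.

T⇒pTp⇒peTep⇒pepTpep⇒pepeTepep⇒pepeaTaepep⇒pepeaaTaaepep⇒pepeaaaaaepep

T ⇒ pTp   [T → p T p]
pTp ⇒ peTep   [T → e T e]
peTep ⇒ pepTpep   [T → p T p]
pepTpep ⇒ pepeTepep   [T → e T e]
pepeTepep ⇒ pepeaTaepep   [T → a T a]
pepeaTaepep ⇒ pepeaaTaaepep   [T → a T a]
pepeaaTaaepep ⇒ pepeaaaaaepep   [T → a]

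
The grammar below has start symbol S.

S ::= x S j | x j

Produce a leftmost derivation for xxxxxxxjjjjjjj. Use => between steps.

S=>xSj=>xxSjj=>xxxSjjj=>xxxxSjjjj=>xxxxxSjjjjj=>xxxxxxSjjjjjj=>xxxxxxxjjjjjjj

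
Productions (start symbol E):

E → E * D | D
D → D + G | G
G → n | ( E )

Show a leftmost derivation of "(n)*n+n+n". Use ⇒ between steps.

E ⇒ E*D   [E → E * D]
E*D ⇒ D*D   [E → D]
D*D ⇒ G*D   [D → G]
G*D ⇒ (E)*D   [G → ( E )]
(E)*D ⇒ (D)*D   [E → D]
(D)*D ⇒ (G)*D   [D → G]
(G)*D ⇒ (n)*D   [G → n]
(n)*D ⇒ (n)*D+G   [D → D + G]
(n)*D+G ⇒ (n)*D+G+G   [D → D + G]
(n)*D+G+G ⇒ (n)*G+G+G   [D → G]
(n)*G+G+G ⇒ (n)*n+G+G   [G → n]
(n)*n+G+G ⇒ (n)*n+n+G   [G → n]
(n)*n+n+G ⇒ (n)*n+n+n   [G → n]

E ⇒ E*D ⇒ D*D ⇒ G*D ⇒ (E)*D ⇒ (D)*D ⇒ (G)*D ⇒ (n)*D ⇒ (n)*D+G ⇒ (n)*D+G+G ⇒ (n)*G+G+G ⇒ (n)*n+G+G ⇒ (n)*n+n+G ⇒ (n)*n+n+n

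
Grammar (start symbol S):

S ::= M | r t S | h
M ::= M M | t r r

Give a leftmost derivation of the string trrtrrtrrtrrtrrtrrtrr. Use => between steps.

S => M   [S ::= M]
M => MM   [M ::= M M]
MM => trrM   [M ::= t r r]
trrM => trrMM   [M ::= M M]
trrMM => trrtrrM   [M ::= t r r]
trrtrrM => trrtrrMM   [M ::= M M]
trrtrrMM => trrtrrMMM   [M ::= M M]
trrtrrMMM => trrtrrtrrMM   [M ::= t r r]
trrtrrtrrMM => trrtrrtrrMMM   [M ::= M M]
trrtrrtrrMMM => trrtrrtrrtrrMM   [M ::= t r r]
trrtrrtrrtrrMM => trrtrrtrrtrrtrrM   [M ::= t r r]
trrtrrtrrtrrtrrM => trrtrrtrrtrrtrrMM   [M ::= M M]
trrtrrtrrtrrtrrMM => trrtrrtrrtrrtrrtrrM   [M ::= t r r]
trrtrrtrrtrrtrrtrrM => trrtrrtrrtrrtrrtrrtrr   [M ::= t r r]

S => M => MM => trrM => trrMM => trrtrrM => trrtrrMM => trrtrrMMM => trrtrrtrrMM => trrtrrtrrMMM => trrtrrtrrtrrMM => trrtrrtrrtrrtrrM => trrtrrtrrtrrtrrMM => trrtrrtrrtrrtrrtrrM => trrtrrtrrtrrtrrtrrtrr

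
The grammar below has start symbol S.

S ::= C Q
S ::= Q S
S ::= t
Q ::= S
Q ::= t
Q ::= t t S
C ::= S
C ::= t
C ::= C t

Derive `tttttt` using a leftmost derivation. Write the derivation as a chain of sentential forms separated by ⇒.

S ⇒ CQ ⇒ SQ ⇒ QSQ ⇒ ttSSQ ⇒ ttCQSQ ⇒ tttQSQ ⇒ ttttSQ ⇒ tttttQ ⇒ tttttt

S ⇒ CQ   [S ::= C Q]
CQ ⇒ SQ   [C ::= S]
SQ ⇒ QSQ   [S ::= Q S]
QSQ ⇒ ttSSQ   [Q ::= t t S]
ttSSQ ⇒ ttCQSQ   [S ::= C Q]
ttCQSQ ⇒ tttQSQ   [C ::= t]
tttQSQ ⇒ ttttSQ   [Q ::= t]
ttttSQ ⇒ tttttQ   [S ::= t]
tttttQ ⇒ tttttt   [Q ::= t]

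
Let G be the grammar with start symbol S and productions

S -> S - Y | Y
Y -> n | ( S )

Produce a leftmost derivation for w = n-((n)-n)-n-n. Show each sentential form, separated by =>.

S=>S-Y=>S-Y-Y=>S-Y-Y-Y=>Y-Y-Y-Y=>n-Y-Y-Y=>n-(S)-Y-Y=>n-(S-Y)-Y-Y=>n-(Y-Y)-Y-Y=>n-((S)-Y)-Y-Y=>n-((Y)-Y)-Y-Y=>n-((n)-Y)-Y-Y=>n-((n)-n)-Y-Y=>n-((n)-n)-n-Y=>n-((n)-n)-n-n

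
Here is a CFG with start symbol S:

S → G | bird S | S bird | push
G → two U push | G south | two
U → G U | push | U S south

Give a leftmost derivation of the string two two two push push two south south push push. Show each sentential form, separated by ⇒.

S ⇒ G ⇒ two U push ⇒ two G U push ⇒ two two U push U push ⇒ two two G U push U push ⇒ two two two U push U push ⇒ two two two push push U push ⇒ two two two push push G U push ⇒ two two two push push G south U push ⇒ two two two push push G south south U push ⇒ two two two push push two south south U push ⇒ two two two push push two south south push push

S ⇒ G   [S → G]
G ⇒ two U push   [G → two U push]
two U push ⇒ two G U push   [U → G U]
two G U push ⇒ two two U push U push   [G → two U push]
two two U push U push ⇒ two two G U push U push   [U → G U]
two two G U push U push ⇒ two two two U push U push   [G → two]
two two two U push U push ⇒ two two two push push U push   [U → push]
two two two push push U push ⇒ two two two push push G U push   [U → G U]
two two two push push G U push ⇒ two two two push push G south U push   [G → G south]
two two two push push G south U push ⇒ two two two push push G south south U push   [G → G south]
two two two push push G south south U push ⇒ two two two push push two south south U push   [G → two]
two two two push push two south south U push ⇒ two two two push push two south south push push   [U → push]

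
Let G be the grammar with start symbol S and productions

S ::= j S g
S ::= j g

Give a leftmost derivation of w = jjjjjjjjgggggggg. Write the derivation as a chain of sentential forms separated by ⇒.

S⇒jSg⇒jjSgg⇒jjjSggg⇒jjjjSgggg⇒jjjjjSggggg⇒jjjjjjSgggggg⇒jjjjjjjSggggggg⇒jjjjjjjjgggggggg

S ⇒ jSg   [S ::= j S g]
jSg ⇒ jjSgg   [S ::= j S g]
jjSgg ⇒ jjjSggg   [S ::= j S g]
jjjSggg ⇒ jjjjSgggg   [S ::= j S g]
jjjjSgggg ⇒ jjjjjSggggg   [S ::= j S g]
jjjjjSggggg ⇒ jjjjjjSgggggg   [S ::= j S g]
jjjjjjSgggggg ⇒ jjjjjjjSggggggg   [S ::= j S g]
jjjjjjjSggggggg ⇒ jjjjjjjjgggggggg   [S ::= j g]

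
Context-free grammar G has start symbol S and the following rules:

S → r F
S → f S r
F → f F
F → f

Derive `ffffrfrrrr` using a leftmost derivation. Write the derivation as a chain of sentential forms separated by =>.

S => fSr   [S → f S r]
fSr => ffSrr   [S → f S r]
ffSrr => fffSrrr   [S → f S r]
fffSrrr => ffffSrrrr   [S → f S r]
ffffSrrrr => ffffrFrrrr   [S → r F]
ffffrFrrrr => ffffrfrrrr   [F → f]

S => fSr => ffSrr => fffSrrr => ffffSrrrr => ffffrFrrrr => ffffrfrrrr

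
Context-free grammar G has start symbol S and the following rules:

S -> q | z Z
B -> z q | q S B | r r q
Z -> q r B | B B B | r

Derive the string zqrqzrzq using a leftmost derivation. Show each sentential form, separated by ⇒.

S ⇒ zZ   [S -> z Z]
zZ ⇒ zqrB   [Z -> q r B]
zqrB ⇒ zqrqSB   [B -> q S B]
zqrqSB ⇒ zqrqzZB   [S -> z Z]
zqrqzZB ⇒ zqrqzrB   [Z -> r]
zqrqzrB ⇒ zqrqzrzq   [B -> z q]

S ⇒ zZ ⇒ zqrB ⇒ zqrqSB ⇒ zqrqzZB ⇒ zqrqzrB ⇒ zqrqzrzq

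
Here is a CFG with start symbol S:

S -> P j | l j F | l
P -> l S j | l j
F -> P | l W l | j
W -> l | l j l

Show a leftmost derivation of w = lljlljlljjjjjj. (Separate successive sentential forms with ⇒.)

S⇒Pj⇒lSjj⇒lljFjj⇒lljPjj⇒lljlSjjj⇒lljlljFjjj⇒lljlljPjjj⇒lljlljlSjjjj⇒lljlljlPjjjjj⇒lljlljlljjjjjj

S ⇒ Pj   [S -> P j]
Pj ⇒ lSjj   [P -> l S j]
lSjj ⇒ lljFjj   [S -> l j F]
lljFjj ⇒ lljPjj   [F -> P]
lljPjj ⇒ lljlSjjj   [P -> l S j]
lljlSjjj ⇒ lljlljFjjj   [S -> l j F]
lljlljFjjj ⇒ lljlljPjjj   [F -> P]
lljlljPjjj ⇒ lljlljlSjjjj   [P -> l S j]
lljlljlSjjjj ⇒ lljlljlPjjjjj   [S -> P j]
lljlljlPjjjjj ⇒ lljlljlljjjjjj   [P -> l j]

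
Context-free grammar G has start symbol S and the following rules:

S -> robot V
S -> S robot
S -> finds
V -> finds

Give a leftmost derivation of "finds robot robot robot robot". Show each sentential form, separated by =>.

S => S robot   [S -> S robot]
S robot => S robot robot   [S -> S robot]
S robot robot => S robot robot robot   [S -> S robot]
S robot robot robot => S robot robot robot robot   [S -> S robot]
S robot robot robot robot => finds robot robot robot robot   [S -> finds]

S => S robot => S robot robot => S robot robot robot => S robot robot robot robot => finds robot robot robot robot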